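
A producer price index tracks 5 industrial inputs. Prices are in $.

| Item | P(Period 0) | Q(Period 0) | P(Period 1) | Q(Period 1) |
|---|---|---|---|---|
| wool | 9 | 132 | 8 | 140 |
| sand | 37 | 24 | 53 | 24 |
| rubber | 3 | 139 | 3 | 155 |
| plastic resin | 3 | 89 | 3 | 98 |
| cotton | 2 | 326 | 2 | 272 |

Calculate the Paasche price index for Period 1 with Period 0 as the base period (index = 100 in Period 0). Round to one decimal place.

Paasche price index uses current-period quantities as weights.
ΣP(Period 1)·Q(Period 1) = 8×140 + 53×24 + 3×155 + 3×98 + 2×272 = 1120 + 1272 + 465 + 294 + 544 = 3695
ΣP(Period 0)·Q(Period 1) = 9×140 + 37×24 + 3×155 + 3×98 + 2×272 = 1260 + 888 + 465 + 294 + 544 = 3451
Index = 3695 / 3451 × 100 = 107.0704

107.1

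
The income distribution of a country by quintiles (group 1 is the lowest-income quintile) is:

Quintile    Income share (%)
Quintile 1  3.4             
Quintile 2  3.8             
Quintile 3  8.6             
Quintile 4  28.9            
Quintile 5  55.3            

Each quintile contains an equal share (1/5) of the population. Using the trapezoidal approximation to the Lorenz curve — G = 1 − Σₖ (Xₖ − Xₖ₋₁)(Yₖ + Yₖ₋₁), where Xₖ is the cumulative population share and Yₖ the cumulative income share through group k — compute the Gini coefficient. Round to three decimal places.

0.516

Cumulative income shares Yₖ: 0.0340, 0.0720, 0.1580, 0.4470, 1.0000
Σ (Xₖ−Xₖ₋₁)(Yₖ+Yₖ₋₁) = (1/5)(0.0340+0.0000) + (1/5)(0.0720+0.0340) + (1/5)(0.1580+0.0720) + (1/5)(0.4470+0.1580) + (1/5)(1.0000+0.4470)
  = 0.0068 + 0.0212 + 0.0460 + 0.1210 + 0.2894 = 0.4844
G = 1 − 0.4844 = 0.5156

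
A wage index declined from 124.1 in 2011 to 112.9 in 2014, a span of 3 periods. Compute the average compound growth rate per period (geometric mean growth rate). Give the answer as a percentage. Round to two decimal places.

-3.10%

Growth factor = (112.9/124.1)^(1/3) = (0.909750)^(1/3) = 0.968963
Growth rate = 0.968963 − 1 = -0.031037 = -3.1037%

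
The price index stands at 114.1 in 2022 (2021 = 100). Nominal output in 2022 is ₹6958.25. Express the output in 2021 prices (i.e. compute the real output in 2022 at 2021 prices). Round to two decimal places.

6098.38

Real = Nominal ÷ (Index/100) = 6958.25 ÷ (114.1/100)
     = 6958.25 ÷ 1.141 = 6098.3786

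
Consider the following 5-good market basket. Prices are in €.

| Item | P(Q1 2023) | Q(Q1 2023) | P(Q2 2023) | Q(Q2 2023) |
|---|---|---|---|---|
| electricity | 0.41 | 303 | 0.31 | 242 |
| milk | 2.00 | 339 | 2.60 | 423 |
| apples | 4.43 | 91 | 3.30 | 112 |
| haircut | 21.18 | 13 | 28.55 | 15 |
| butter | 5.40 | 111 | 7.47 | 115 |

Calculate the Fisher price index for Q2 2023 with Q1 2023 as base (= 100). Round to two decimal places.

119.00

Laspeyres component (base-period weights):
ΣP(Q2 2023)Q(Q1 2023) = 0.31×303 + 2.60×339 + 3.30×91 + 28.55×13 + 7.47×111 = 93.93 + 881.4 + 300.3 + 371.15 + 829.17 = 2475.95
ΣP(Q1 2023)Q(Q1 2023) = 0.41×303 + 2.00×339 + 4.43×91 + 21.18×13 + 5.40×111 = 124.23 + 678 + 403.13 + 275.34 + 599.4 = 2080.1
L = 2475.95 / 2080.1 × 100 = 119.0303
Paasche component (current-period weights):
ΣP(Q2 2023)Q(Q2 2023) = 0.31×242 + 2.60×423 + 3.30×112 + 28.55×15 + 7.47×115 = 75.02 + 1099.8 + 369.6 + 428.25 + 859.05 = 2831.72
ΣP(Q1 2023)Q(Q2 2023) = 0.41×242 + 2.00×423 + 4.43×112 + 21.18×15 + 5.40×115 = 99.22 + 846 + 496.16 + 317.7 + 621 = 2380.08
P = 2831.72 / 2380.08 × 100 = 118.9758
Fisher = √(L × P) = √(119.0303 × 118.9758) = 119.0031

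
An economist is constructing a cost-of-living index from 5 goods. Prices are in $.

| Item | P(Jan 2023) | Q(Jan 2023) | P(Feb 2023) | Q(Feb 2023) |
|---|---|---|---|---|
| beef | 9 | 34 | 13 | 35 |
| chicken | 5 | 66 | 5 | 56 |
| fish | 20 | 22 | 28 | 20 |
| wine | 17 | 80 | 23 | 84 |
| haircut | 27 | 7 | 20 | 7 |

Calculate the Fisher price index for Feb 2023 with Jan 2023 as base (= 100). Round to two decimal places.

128.60

Laspeyres component (base-period weights):
ΣP(Feb 2023)Q(Jan 2023) = 13×34 + 5×66 + 28×22 + 23×80 + 20×7 = 442 + 330 + 616 + 1840 + 140 = 3368
ΣP(Jan 2023)Q(Jan 2023) = 9×34 + 5×66 + 20×22 + 17×80 + 27×7 = 306 + 330 + 440 + 1360 + 189 = 2625
L = 3368 / 2625 × 100 = 128.3048
Paasche component (current-period weights):
ΣP(Feb 2023)Q(Feb 2023) = 13×35 + 5×56 + 28×20 + 23×84 + 20×7 = 455 + 280 + 560 + 1932 + 140 = 3367
ΣP(Jan 2023)Q(Feb 2023) = 9×35 + 5×56 + 20×20 + 17×84 + 27×7 = 315 + 280 + 400 + 1428 + 189 = 2612
P = 3367 / 2612 × 100 = 128.9051
Fisher = √(L × P) = √(128.3048 × 128.9051) = 128.6046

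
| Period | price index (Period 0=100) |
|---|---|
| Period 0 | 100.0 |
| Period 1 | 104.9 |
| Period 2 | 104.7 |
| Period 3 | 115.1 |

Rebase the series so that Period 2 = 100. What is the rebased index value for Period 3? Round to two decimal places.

Rebased(Period 3) = 115.1 / 104.7 × 100 = 109.9331

109.93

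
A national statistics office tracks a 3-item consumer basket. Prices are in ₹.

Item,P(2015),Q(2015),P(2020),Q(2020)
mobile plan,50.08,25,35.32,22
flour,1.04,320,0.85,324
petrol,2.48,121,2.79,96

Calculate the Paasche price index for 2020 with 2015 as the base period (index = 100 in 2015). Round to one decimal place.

78.7

Paasche price index uses current-period quantities as weights.
ΣP(2020)·Q(2020) = 35.32×22 + 0.85×324 + 2.79×96 = 777.04 + 275.4 + 267.84 = 1320.28
ΣP(2015)·Q(2020) = 50.08×22 + 1.04×324 + 2.48×96 = 1101.76 + 336.96 + 238.08 = 1676.8
Index = 1320.28 / 1676.8 × 100 = 78.7381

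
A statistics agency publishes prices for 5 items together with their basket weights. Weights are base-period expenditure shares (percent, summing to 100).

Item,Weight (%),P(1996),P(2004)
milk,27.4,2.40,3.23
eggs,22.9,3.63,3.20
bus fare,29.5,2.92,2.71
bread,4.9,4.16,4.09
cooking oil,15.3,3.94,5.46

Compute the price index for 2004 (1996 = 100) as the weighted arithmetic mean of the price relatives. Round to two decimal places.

110.46

milk: 27.4 × (3.23/2.40) = 27.4 × 1.345833 = 36.8758
eggs: 22.9 × (3.20/3.63) = 22.9 × 0.881543 = 20.1873
bus fare: 29.5 × (2.71/2.92) = 29.5 × 0.928082 = 27.3784
bread: 4.9 × (4.09/4.16) = 4.9 × 0.983173 = 4.8175
cooking oil: 15.3 × (5.46/3.94) = 15.3 × 1.385787 = 21.2025
Index = Σ wᵢ·(p₁ᵢ/p₀ᵢ) = 36.8758 + 20.1873 + 27.3784 + 4.8175 + 21.2025 = 110.4617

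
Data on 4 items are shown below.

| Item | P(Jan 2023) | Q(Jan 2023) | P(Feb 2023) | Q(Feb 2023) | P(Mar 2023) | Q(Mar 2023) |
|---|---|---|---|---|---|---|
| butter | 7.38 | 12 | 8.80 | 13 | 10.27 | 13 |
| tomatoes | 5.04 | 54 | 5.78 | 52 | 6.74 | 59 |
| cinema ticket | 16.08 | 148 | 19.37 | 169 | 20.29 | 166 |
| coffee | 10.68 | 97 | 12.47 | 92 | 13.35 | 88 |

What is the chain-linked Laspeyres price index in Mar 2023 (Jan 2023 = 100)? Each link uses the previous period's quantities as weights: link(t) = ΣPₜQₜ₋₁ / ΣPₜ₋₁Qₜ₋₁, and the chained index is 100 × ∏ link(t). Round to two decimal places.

Link Jan 2023→Feb 2023:
ΣP(Feb 2023)Q(Jan 2023) = 8.80×12 + 5.78×54 + 19.37×148 + 12.47×97 = 105.6 + 312.12 + 2866.76 + 1209.59 = 4494.07
ΣP(Jan 2023)Q(Jan 2023) = 7.38×12 + 5.04×54 + 16.08×148 + 10.68×97 = 88.56 + 272.16 + 2379.84 + 1035.96 = 3776.52
link = 4494.07/3776.52 = 1.190003
Link Feb 2023→Mar 2023:
ΣP(Mar 2023)Q(Feb 2023) = 10.27×13 + 6.74×52 + 20.29×169 + 13.35×92 = 133.51 + 350.48 + 3429.01 + 1228.2 = 5141.2
ΣP(Feb 2023)Q(Feb 2023) = 8.80×13 + 5.78×52 + 19.37×169 + 12.47×92 = 114.4 + 300.56 + 3273.53 + 1147.24 = 4835.73
link = 5141.2/4835.73 = 1.063169
Chained index = 100 × 1.190003 × 1.063169 = 126.5175

126.52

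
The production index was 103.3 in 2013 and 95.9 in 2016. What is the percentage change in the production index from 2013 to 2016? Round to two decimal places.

-7.16%

Change = (95.9 − 103.3) / 103.3 × 100
       = -7.4 / 103.3 × 100 = -7.1636%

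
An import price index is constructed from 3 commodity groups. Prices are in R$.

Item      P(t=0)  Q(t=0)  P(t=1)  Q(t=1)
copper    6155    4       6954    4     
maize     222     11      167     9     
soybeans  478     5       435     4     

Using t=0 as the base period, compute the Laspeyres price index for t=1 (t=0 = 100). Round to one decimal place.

108.1

Laspeyres price index uses base-period quantities as weights.
ΣP(t=1)·Q(t=0) = 6954×4 + 167×11 + 435×5 = 27816 + 1837 + 2175 = 31828
ΣP(t=0)·Q(t=0) = 6155×4 + 222×11 + 478×5 = 24620 + 2442 + 2390 = 29452
Index = 31828 / 29452 × 100 = 108.0674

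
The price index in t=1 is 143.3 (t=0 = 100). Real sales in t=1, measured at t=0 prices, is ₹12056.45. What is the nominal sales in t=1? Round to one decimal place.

17276.9

Nominal = Real × (Index/100) = 12056.45 × (143.3/100)
        = 12056.45 × 1.433 = 17276.8929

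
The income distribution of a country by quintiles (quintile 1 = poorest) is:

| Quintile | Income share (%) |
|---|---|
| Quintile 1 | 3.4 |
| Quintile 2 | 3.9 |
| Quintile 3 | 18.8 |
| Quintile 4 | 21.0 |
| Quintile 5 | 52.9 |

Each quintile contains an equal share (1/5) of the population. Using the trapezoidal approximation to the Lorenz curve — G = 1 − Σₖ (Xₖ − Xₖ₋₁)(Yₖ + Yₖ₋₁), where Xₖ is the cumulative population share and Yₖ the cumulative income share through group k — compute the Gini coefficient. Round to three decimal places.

0.464

Cumulative income shares Yₖ: 0.0340, 0.0730, 0.2610, 0.4710, 1.0000
Σ (Xₖ−Xₖ₋₁)(Yₖ+Yₖ₋₁) = (1/5)(0.0340+0.0000) + (1/5)(0.0730+0.0340) + (1/5)(0.2610+0.0730) + (1/5)(0.4710+0.2610) + (1/5)(1.0000+0.4710)
  = 0.0068 + 0.0214 + 0.0668 + 0.1464 + 0.2942 = 0.5356
G = 1 − 0.5356 = 0.4644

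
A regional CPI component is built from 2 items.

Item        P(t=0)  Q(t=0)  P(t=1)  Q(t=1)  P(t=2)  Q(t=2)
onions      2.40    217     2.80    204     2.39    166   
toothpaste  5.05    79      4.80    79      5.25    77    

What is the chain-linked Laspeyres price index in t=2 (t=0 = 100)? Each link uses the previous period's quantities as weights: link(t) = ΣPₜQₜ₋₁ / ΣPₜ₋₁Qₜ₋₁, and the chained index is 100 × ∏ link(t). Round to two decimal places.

Link t=0→t=1:
ΣP(t=1)Q(t=0) = 2.80×217 + 4.80×79 = 607.6 + 379.2 = 986.8
ΣP(t=0)Q(t=0) = 2.40×217 + 5.05×79 = 520.8 + 398.95 = 919.75
link = 986.8/919.75 = 1.072900
Link t=1→t=2:
ΣP(t=2)Q(t=1) = 2.39×204 + 5.25×79 = 487.56 + 414.75 = 902.31
ΣP(t=1)Q(t=1) = 2.80×204 + 4.80×79 = 571.2 + 379.2 = 950.4
link = 902.31/950.4 = 0.949400
Chained index = 100 × 1.072900 × 0.949400 = 101.8612

101.86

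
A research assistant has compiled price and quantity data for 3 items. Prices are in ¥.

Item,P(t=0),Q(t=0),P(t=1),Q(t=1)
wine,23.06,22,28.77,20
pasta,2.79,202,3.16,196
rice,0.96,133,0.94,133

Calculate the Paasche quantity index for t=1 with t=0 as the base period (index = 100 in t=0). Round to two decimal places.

Paasche quantity index uses current-period prices as weights.
ΣP(t=1)·Q(t=1) = 28.77×20 + 3.16×196 + 0.94×133 = 575.4 + 619.36 + 125.02 = 1319.78
ΣP(t=1)·Q(t=0) = 28.77×22 + 3.16×202 + 0.94×133 = 632.94 + 638.32 + 125.02 = 1396.28
Index = 1319.78 / 1396.28 × 100 = 94.5212

94.52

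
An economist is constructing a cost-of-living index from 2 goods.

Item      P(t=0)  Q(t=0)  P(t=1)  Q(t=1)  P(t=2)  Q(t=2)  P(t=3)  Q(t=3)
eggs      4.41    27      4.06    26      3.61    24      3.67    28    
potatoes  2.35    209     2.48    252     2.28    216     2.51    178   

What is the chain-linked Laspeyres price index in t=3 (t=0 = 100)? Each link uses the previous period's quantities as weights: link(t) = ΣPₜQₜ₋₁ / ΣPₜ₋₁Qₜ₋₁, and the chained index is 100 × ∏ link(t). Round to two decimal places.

102.47

Link t=0→t=1:
ΣP(t=1)Q(t=0) = 4.06×27 + 2.48×209 = 109.62 + 518.32 = 627.94
ΣP(t=0)Q(t=0) = 4.41×27 + 2.35×209 = 119.07 + 491.15 = 610.22
link = 627.94/610.22 = 1.029039
Link t=1→t=2:
ΣP(t=2)Q(t=1) = 3.61×26 + 2.28×252 = 93.86 + 574.56 = 668.42
ΣP(t=1)Q(t=1) = 4.06×26 + 2.48×252 = 105.56 + 624.96 = 730.52
link = 668.42/730.52 = 0.914992
Link t=2→t=3:
ΣP(t=3)Q(t=2) = 3.67×24 + 2.51×216 = 88.08 + 542.16 = 630.24
ΣP(t=2)Q(t=2) = 3.61×24 + 2.28×216 = 86.64 + 492.48 = 579.12
link = 630.24/579.12 = 1.088272
Chained index = 100 × 1.029039 × 0.914992 × 1.088272 = 102.4676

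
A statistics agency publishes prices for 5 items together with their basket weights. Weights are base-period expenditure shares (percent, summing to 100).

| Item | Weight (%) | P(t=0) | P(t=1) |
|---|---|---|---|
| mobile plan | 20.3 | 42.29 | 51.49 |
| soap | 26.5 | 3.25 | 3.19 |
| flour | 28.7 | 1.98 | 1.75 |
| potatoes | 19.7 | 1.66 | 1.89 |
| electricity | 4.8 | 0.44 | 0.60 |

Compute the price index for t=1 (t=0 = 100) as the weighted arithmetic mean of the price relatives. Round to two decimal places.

mobile plan: 20.3 × (51.49/42.29) = 20.3 × 1.217546 = 24.7162
soap: 26.5 × (3.19/3.25) = 26.5 × 0.981538 = 26.0108
flour: 28.7 × (1.75/1.98) = 28.7 × 0.883838 = 25.3662
potatoes: 19.7 × (1.89/1.66) = 19.7 × 1.138554 = 22.4295
electricity: 4.8 × (0.60/0.44) = 4.8 × 1.363636 = 6.5455
Index = Σ wᵢ·(p₁ᵢ/p₀ᵢ) = 24.7162 + 26.0108 + 25.3662 + 22.4295 + 6.5455 = 105.0681

105.07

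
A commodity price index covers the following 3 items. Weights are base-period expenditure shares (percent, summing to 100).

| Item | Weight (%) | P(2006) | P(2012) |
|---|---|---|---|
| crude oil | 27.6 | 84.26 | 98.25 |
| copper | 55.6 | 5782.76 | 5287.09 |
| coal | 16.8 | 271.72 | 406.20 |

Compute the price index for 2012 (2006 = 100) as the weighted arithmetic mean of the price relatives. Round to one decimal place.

108.1

crude oil: 27.6 × (98.25/84.26) = 27.6 × 1.166034 = 32.1825
copper: 55.6 × (5287.09/5782.76) = 55.6 × 0.914285 = 50.8342
coal: 16.8 × (406.20/271.72) = 16.8 × 1.494921 = 25.1147
Index = Σ wᵢ·(p₁ᵢ/p₀ᵢ) = 32.1825 + 50.8342 + 25.1147 = 108.1314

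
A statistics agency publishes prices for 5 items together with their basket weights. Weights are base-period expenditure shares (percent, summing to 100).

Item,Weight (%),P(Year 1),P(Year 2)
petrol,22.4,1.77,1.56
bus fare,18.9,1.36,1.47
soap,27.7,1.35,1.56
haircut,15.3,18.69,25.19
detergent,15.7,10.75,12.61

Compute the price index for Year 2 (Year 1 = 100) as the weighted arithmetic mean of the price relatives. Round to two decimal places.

petrol: 22.4 × (1.56/1.77) = 22.4 × 0.881356 = 19.7424
bus fare: 18.9 × (1.47/1.36) = 18.9 × 1.080882 = 20.4287
soap: 27.7 × (1.56/1.35) = 27.7 × 1.155556 = 32.0089
haircut: 15.3 × (25.19/18.69) = 15.3 × 1.347780 = 20.6210
detergent: 15.7 × (12.61/10.75) = 15.7 × 1.173023 = 18.4165
Index = Σ wᵢ·(p₁ᵢ/p₀ᵢ) = 19.7424 + 20.4287 + 32.0089 + 20.6210 + 18.4165 = 111.2174

111.22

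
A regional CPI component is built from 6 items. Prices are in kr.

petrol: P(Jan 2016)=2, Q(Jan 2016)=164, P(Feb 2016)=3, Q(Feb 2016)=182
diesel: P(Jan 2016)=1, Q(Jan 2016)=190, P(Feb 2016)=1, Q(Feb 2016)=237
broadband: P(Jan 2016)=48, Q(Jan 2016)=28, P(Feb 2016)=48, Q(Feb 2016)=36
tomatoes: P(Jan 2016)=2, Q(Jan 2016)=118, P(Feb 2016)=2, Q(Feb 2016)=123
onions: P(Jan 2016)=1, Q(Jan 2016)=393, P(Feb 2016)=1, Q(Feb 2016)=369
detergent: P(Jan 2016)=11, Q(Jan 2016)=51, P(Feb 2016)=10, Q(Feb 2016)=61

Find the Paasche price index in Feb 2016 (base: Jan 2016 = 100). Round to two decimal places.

Paasche price index uses current-period quantities as weights.
ΣP(Feb 2016)·Q(Feb 2016) = 3×182 + 1×237 + 48×36 + 2×123 + 1×369 + 10×61 = 546 + 237 + 1728 + 246 + 369 + 610 = 3736
ΣP(Jan 2016)·Q(Feb 2016) = 2×182 + 1×237 + 48×36 + 2×123 + 1×369 + 11×61 = 364 + 237 + 1728 + 246 + 369 + 671 = 3615
Index = 3736 / 3615 × 100 = 103.3472

103.35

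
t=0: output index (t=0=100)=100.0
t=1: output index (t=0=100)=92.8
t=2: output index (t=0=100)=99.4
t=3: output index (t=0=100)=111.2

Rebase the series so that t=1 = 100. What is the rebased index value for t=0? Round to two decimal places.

Rebased(t=0) = 100.0 / 92.8 × 100 = 107.7586

107.76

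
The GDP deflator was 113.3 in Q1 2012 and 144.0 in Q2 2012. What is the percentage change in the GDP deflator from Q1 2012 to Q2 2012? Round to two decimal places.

27.10%

Change = (144.0 − 113.3) / 113.3 × 100
       = 30.7 / 113.3 × 100 = 27.0962%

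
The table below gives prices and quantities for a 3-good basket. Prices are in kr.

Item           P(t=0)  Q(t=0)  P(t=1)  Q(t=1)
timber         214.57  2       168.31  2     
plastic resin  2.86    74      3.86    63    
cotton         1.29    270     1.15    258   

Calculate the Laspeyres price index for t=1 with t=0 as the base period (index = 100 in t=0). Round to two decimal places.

Laspeyres price index uses base-period quantities as weights.
ΣP(t=1)·Q(t=0) = 168.31×2 + 3.86×74 + 1.15×270 = 336.62 + 285.64 + 310.5 = 932.76
ΣP(t=0)·Q(t=0) = 214.57×2 + 2.86×74 + 1.29×270 = 429.14 + 211.64 + 348.3 = 989.08
Index = 932.76 / 989.08 × 100 = 94.3058

94.31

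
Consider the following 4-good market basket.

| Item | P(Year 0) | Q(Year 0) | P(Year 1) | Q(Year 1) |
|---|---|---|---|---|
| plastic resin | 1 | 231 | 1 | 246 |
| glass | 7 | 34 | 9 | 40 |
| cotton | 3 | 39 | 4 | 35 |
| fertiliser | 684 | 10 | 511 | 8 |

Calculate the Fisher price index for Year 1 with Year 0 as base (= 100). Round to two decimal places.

Laspeyres component (base-period weights):
ΣP(Year 1)Q(Year 0) = 1×231 + 9×34 + 4×39 + 511×10 = 231 + 306 + 156 + 5110 = 5803
ΣP(Year 0)Q(Year 0) = 1×231 + 7×34 + 3×39 + 684×10 = 231 + 238 + 117 + 6840 = 7426
L = 5803 / 7426 × 100 = 78.1444
Paasche component (current-period weights):
ΣP(Year 1)Q(Year 1) = 1×246 + 9×40 + 4×35 + 511×8 = 246 + 360 + 140 + 4088 = 4834
ΣP(Year 0)Q(Year 1) = 1×246 + 7×40 + 3×35 + 684×8 = 246 + 280 + 105 + 5472 = 6103
P = 4834 / 6103 × 100 = 79.2069
Fisher = √(L × P) = √(78.1444 × 79.2069) = 78.6739

78.67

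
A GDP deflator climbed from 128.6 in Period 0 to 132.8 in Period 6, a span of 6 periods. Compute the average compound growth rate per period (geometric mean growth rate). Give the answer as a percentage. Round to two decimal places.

Growth factor = (132.8/128.6)^(1/6) = (1.032659)^(1/6) = 1.005371
Growth rate = 1.005371 − 1 = 0.005371 = 0.5371%

0.54%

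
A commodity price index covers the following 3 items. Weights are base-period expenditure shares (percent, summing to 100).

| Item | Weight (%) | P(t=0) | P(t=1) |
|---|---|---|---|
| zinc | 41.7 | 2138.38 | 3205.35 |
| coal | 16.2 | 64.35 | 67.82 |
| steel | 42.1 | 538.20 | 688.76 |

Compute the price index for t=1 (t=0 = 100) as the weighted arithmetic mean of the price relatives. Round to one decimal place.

zinc: 41.7 × (3205.35/2138.38) = 41.7 × 1.498962 = 62.5067
coal: 16.2 × (67.82/64.35) = 16.2 × 1.053924 = 17.0736
steel: 42.1 × (688.76/538.20) = 42.1 × 1.279747 = 53.8774
Index = Σ wᵢ·(p₁ᵢ/p₀ᵢ) = 62.5067 + 17.0736 + 53.8774 = 133.4576

133.5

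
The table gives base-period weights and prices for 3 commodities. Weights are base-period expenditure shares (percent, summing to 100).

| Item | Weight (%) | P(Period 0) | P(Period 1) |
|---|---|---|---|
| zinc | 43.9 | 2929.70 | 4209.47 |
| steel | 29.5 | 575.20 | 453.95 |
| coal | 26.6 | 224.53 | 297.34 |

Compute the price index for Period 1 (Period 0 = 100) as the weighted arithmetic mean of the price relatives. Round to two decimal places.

121.58

zinc: 43.9 × (4209.47/2929.70) = 43.9 × 1.436826 = 63.0767
steel: 29.5 × (453.95/575.20) = 29.5 × 0.789204 = 23.2815
coal: 26.6 × (297.34/224.53) = 26.6 × 1.324277 = 35.2258
Index = Σ wᵢ·(p₁ᵢ/p₀ᵢ) = 63.0767 + 23.2815 + 35.2258 = 121.5840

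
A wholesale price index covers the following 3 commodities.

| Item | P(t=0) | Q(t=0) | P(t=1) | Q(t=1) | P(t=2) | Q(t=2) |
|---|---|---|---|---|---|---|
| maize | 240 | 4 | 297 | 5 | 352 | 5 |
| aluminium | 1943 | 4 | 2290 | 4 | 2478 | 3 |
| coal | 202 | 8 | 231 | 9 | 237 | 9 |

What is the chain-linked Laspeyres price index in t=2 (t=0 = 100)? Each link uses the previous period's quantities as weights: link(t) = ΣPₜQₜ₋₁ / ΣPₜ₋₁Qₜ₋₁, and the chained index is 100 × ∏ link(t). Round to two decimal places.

127.87

Link t=0→t=1:
ΣP(t=1)Q(t=0) = 297×4 + 2290×4 + 231×8 = 1188 + 9160 + 1848 = 12196
ΣP(t=0)Q(t=0) = 240×4 + 1943×4 + 202×8 = 960 + 7772 + 1616 = 10348
link = 12196/10348 = 1.178585
Link t=1→t=2:
ΣP(t=2)Q(t=1) = 352×5 + 2478×4 + 237×9 = 1760 + 9912 + 2133 = 13805
ΣP(t=1)Q(t=1) = 297×5 + 2290×4 + 231×9 = 1485 + 9160 + 2079 = 12724
link = 13805/12724 = 1.084958
Chained index = 100 × 1.178585 × 1.084958 = 127.8715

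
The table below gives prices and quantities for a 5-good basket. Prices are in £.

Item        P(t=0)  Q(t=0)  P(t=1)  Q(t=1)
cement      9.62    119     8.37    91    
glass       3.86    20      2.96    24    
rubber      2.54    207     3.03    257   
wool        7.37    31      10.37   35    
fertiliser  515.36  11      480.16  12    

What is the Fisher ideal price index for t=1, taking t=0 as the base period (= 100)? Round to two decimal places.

Laspeyres component (base-period weights):
ΣP(t=1)Q(t=0) = 8.37×119 + 2.96×20 + 3.03×207 + 10.37×31 + 480.16×11 = 996.03 + 59.2 + 627.21 + 321.47 + 5281.76 = 7285.67
ΣP(t=0)Q(t=0) = 9.62×119 + 3.86×20 + 2.54×207 + 7.37×31 + 515.36×11 = 1144.78 + 77.2 + 525.78 + 228.47 + 5668.96 = 7645.19
L = 7285.67 / 7645.19 × 100 = 95.2974
Paasche component (current-period weights):
ΣP(t=1)Q(t=1) = 8.37×91 + 2.96×24 + 3.03×257 + 10.37×35 + 480.16×12 = 761.67 + 71.04 + 778.71 + 362.95 + 5761.92 = 7736.29
ΣP(t=0)Q(t=1) = 9.62×91 + 3.86×24 + 2.54×257 + 7.37×35 + 515.36×12 = 875.42 + 92.64 + 652.78 + 257.95 + 6184.32 = 8063.11
P = 7736.29 / 8063.11 × 100 = 95.9467
Fisher = √(L × P) = √(95.2974 × 95.9467) = 95.6215

95.62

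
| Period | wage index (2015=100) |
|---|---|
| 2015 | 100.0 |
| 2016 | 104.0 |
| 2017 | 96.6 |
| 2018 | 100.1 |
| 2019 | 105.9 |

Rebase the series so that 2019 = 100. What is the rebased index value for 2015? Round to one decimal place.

Rebased(2015) = 100.0 / 105.9 × 100 = 94.4287

94.4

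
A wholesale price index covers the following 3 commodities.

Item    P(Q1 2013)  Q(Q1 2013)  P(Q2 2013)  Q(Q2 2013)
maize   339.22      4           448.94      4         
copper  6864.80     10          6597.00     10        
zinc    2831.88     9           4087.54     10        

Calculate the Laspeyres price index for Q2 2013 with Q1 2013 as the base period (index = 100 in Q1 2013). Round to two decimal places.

109.49

Laspeyres price index uses base-period quantities as weights.
ΣP(Q2 2013)·Q(Q1 2013) = 448.94×4 + 6597.00×10 + 4087.54×9 = 1795.76 + 65970 + 36787.86 = 104553.62
ΣP(Q1 2013)·Q(Q1 2013) = 339.22×4 + 6864.80×10 + 2831.88×9 = 1356.88 + 68648 + 25486.92 = 95491.8
Index = 104553.62 / 95491.8 × 100 = 109.4896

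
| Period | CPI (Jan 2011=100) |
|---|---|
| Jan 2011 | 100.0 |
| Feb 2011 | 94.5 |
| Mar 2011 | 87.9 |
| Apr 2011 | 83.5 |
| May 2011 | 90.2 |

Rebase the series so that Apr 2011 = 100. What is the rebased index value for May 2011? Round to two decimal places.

Rebased(May 2011) = 90.2 / 83.5 × 100 = 108.0240

108.02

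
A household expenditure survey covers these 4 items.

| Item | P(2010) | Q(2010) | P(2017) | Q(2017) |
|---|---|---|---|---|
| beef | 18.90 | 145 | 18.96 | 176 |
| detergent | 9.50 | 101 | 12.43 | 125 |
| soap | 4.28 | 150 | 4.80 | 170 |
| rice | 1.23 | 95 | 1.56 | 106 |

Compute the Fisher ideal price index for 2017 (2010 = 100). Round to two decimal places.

Laspeyres component (base-period weights):
ΣP(2017)Q(2010) = 18.96×145 + 12.43×101 + 4.80×150 + 1.56×95 = 2749.2 + 1255.43 + 720 + 148.2 = 4872.83
ΣP(2010)Q(2010) = 18.90×145 + 9.50×101 + 4.28×150 + 1.23×95 = 2740.5 + 959.5 + 642 + 116.85 = 4458.85
L = 4872.83 / 4458.85 × 100 = 109.2845
Paasche component (current-period weights):
ΣP(2017)Q(2017) = 18.96×176 + 12.43×125 + 4.80×170 + 1.56×106 = 3336.96 + 1553.75 + 816 + 165.36 = 5872.07
ΣP(2010)Q(2017) = 18.90×176 + 9.50×125 + 4.28×170 + 1.23×106 = 3326.4 + 1187.5 + 727.6 + 130.38 = 5371.88
P = 5872.07 / 5371.88 × 100 = 109.3113
Fisher = √(L × P) = √(109.2845 × 109.3113) = 109.2979

109.30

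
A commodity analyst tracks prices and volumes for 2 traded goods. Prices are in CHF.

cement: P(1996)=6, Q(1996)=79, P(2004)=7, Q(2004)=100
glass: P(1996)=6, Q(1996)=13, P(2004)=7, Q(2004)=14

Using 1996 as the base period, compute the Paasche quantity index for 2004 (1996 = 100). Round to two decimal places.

123.91

Paasche quantity index uses current-period prices as weights.
ΣP(2004)·Q(2004) = 7×100 + 7×14 = 700 + 98 = 798
ΣP(2004)·Q(1996) = 7×79 + 7×13 = 553 + 91 = 644
Index = 798 / 644 × 100 = 123.9130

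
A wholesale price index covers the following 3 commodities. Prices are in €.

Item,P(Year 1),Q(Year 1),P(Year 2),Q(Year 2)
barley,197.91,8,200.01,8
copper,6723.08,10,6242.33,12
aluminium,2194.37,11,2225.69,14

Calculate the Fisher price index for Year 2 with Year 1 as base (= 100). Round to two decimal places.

Laspeyres component (base-period weights):
ΣP(Year 2)Q(Year 1) = 200.01×8 + 6242.33×10 + 2225.69×11 = 1600.08 + 62423.3 + 24482.59 = 88505.97
ΣP(Year 1)Q(Year 1) = 197.91×8 + 6723.08×10 + 2194.37×11 = 1583.28 + 67230.8 + 24138.07 = 92952.15
L = 88505.97 / 92952.15 × 100 = 95.2167
Paasche component (current-period weights):
ΣP(Year 2)Q(Year 2) = 200.01×8 + 6242.33×12 + 2225.69×14 = 1600.08 + 74907.96 + 31159.66 = 107667.7
ΣP(Year 1)Q(Year 2) = 197.91×8 + 6723.08×12 + 2194.37×14 = 1583.28 + 80676.96 + 30721.18 = 112981.42
P = 107667.7 / 112981.42 × 100 = 95.2968
Fisher = √(L × P) = √(95.2167 × 95.2968) = 95.2568

95.26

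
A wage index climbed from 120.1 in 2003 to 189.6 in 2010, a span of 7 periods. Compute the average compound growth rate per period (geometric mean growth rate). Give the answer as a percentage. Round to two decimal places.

6.74%

Growth factor = (189.6/120.1)^(1/7) = (1.578684)^(1/7) = 1.067402
Growth rate = 1.067402 − 1 = 0.067402 = 6.7402%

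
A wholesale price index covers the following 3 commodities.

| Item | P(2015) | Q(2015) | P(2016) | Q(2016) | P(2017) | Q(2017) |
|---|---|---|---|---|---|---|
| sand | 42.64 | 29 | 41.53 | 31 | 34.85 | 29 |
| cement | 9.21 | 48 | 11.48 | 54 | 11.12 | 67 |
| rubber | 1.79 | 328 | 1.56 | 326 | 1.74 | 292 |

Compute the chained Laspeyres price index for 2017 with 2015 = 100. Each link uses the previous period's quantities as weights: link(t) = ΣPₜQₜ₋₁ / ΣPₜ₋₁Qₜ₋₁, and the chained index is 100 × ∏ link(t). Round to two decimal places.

Link 2015→2016:
ΣP(2016)Q(2015) = 41.53×29 + 11.48×48 + 1.56×328 = 1204.37 + 551.04 + 511.68 = 2267.09
ΣP(2015)Q(2015) = 42.64×29 + 9.21×48 + 1.79×328 = 1236.56 + 442.08 + 587.12 = 2265.76
link = 2267.09/2265.76 = 1.000587
Link 2016→2017:
ΣP(2017)Q(2016) = 34.85×31 + 11.12×54 + 1.74×326 = 1080.35 + 600.48 + 567.24 = 2248.07
ΣP(2016)Q(2016) = 41.53×31 + 11.48×54 + 1.56×326 = 1287.43 + 619.92 + 508.56 = 2415.91
link = 2248.07/2415.91 = 0.930527
Chained index = 100 × 1.000587 × 0.930527 = 93.1073

93.11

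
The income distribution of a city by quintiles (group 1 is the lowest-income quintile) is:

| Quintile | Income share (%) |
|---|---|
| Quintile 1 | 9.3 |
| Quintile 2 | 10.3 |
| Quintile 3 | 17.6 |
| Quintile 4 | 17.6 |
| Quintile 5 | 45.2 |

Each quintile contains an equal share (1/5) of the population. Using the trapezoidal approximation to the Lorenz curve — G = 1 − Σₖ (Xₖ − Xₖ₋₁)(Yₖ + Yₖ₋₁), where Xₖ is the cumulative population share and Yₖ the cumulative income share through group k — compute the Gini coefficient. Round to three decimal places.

Cumulative income shares Yₖ: 0.0930, 0.1960, 0.3720, 0.5480, 1.0000
Σ (Xₖ−Xₖ₋₁)(Yₖ+Yₖ₋₁) = (1/5)(0.0930+0.0000) + (1/5)(0.1960+0.0930) + (1/5)(0.3720+0.1960) + (1/5)(0.5480+0.3720) + (1/5)(1.0000+0.5480)
  = 0.0186 + 0.0578 + 0.1136 + 0.1840 + 0.3096 = 0.6836
G = 1 − 0.6836 = 0.3164

0.316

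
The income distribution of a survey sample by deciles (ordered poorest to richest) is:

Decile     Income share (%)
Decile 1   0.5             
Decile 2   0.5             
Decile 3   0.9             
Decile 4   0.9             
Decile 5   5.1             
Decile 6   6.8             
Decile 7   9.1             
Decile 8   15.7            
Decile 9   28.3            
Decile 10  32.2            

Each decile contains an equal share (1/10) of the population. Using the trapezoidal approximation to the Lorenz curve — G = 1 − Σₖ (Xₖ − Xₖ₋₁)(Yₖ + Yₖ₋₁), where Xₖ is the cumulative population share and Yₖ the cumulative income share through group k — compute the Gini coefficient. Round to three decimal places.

Cumulative income shares Yₖ: 0.0050, 0.0100, 0.0190, 0.0280, 0.0790, 0.1470, 0.2380, 0.3950, 0.6780, 1.0000
Σ (Xₖ−Xₖ₋₁)(Yₖ+Yₖ₋₁) = (1/10)(0.0050+0.0000) + (1/10)(0.0100+0.0050) + (1/10)(0.0190+0.0100) + (1/10)(0.0280+0.0190) + (1/10)(0.0790+0.0280) + (1/10)(0.1470+0.0790) + (1/10)(0.2380+0.1470) + (1/10)(0.3950+0.2380) + (1/10)(0.6780+0.3950) + (1/10)(1.0000+0.6780)
  = 0.0005 + 0.0015 + 0.0029 + 0.0047 + 0.0107 + 0.0226 + 0.0385 + 0.0633 + 0.1073 + 0.1678 = 0.4198
G = 1 − 0.4198 = 0.5802

0.580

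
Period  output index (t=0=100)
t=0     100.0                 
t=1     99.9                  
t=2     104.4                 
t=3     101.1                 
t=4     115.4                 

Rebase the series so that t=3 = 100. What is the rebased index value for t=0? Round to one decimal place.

Rebased(t=0) = 100.0 / 101.1 × 100 = 98.9120

98.9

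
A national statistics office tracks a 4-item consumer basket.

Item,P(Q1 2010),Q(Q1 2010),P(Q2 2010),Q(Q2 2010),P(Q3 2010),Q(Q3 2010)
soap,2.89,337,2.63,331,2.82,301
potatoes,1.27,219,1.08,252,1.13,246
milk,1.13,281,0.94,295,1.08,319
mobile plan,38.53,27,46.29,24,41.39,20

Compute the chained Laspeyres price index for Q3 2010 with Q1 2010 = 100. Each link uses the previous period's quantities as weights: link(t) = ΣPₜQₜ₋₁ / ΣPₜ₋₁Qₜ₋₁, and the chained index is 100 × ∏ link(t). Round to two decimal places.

Link Q1 2010→Q2 2010:
ΣP(Q2 2010)Q(Q1 2010) = 2.63×337 + 1.08×219 + 0.94×281 + 46.29×27 = 886.31 + 236.52 + 264.14 + 1249.83 = 2636.8
ΣP(Q1 2010)Q(Q1 2010) = 2.89×337 + 1.27×219 + 1.13×281 + 38.53×27 = 973.93 + 278.13 + 317.53 + 1040.31 = 2609.9
link = 2636.8/2609.9 = 1.010307
Link Q2 2010→Q3 2010:
ΣP(Q3 2010)Q(Q2 2010) = 2.82×331 + 1.13×252 + 1.08×295 + 41.39×24 = 933.42 + 284.76 + 318.6 + 993.36 = 2530.14
ΣP(Q2 2010)Q(Q2 2010) = 2.63×331 + 1.08×252 + 0.94×295 + 46.29×24 = 870.53 + 272.16 + 277.3 + 1110.96 = 2530.95
link = 2530.14/2530.95 = 0.999680
Chained index = 100 × 1.010307 × 0.999680 = 100.9984

101.00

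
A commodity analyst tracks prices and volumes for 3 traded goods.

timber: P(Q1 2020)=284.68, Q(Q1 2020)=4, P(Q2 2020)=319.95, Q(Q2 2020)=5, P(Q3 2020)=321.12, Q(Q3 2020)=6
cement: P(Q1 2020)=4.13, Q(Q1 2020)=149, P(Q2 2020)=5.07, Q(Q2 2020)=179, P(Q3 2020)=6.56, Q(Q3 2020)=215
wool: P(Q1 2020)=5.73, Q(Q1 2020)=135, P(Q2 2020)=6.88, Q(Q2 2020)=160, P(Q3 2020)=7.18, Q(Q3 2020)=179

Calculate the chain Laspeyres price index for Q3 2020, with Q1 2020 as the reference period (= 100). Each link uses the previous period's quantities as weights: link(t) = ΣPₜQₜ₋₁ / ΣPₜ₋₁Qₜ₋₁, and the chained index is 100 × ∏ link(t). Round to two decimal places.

127.68

Link Q1 2020→Q2 2020:
ΣP(Q2 2020)Q(Q1 2020) = 319.95×4 + 5.07×149 + 6.88×135 = 1279.8 + 755.43 + 928.8 = 2964.03
ΣP(Q1 2020)Q(Q1 2020) = 284.68×4 + 4.13×149 + 5.73×135 = 1138.72 + 615.37 + 773.55 = 2527.64
link = 2964.03/2527.64 = 1.172647
Link Q2 2020→Q3 2020:
ΣP(Q3 2020)Q(Q2 2020) = 321.12×5 + 6.56×179 + 7.18×160 = 1605.6 + 1174.24 + 1148.8 = 3928.64
ΣP(Q2 2020)Q(Q2 2020) = 319.95×5 + 5.07×179 + 6.88×160 = 1599.75 + 907.53 + 1100.8 = 3608.08
link = 3928.64/3608.08 = 1.088845
Chained index = 100 × 1.172647 × 1.088845 = 127.6831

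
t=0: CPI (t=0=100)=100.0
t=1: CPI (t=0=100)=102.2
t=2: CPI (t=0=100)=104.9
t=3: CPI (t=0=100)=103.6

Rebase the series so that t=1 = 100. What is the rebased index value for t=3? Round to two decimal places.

101.37

Rebased(t=3) = 103.6 / 102.2 × 100 = 101.3699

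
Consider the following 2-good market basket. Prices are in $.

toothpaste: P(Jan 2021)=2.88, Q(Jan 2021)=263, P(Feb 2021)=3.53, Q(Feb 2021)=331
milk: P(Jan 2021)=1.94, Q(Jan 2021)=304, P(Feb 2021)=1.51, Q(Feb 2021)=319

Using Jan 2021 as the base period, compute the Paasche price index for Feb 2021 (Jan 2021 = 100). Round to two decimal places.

104.96

Paasche price index uses current-period quantities as weights.
ΣP(Feb 2021)·Q(Feb 2021) = 3.53×331 + 1.51×319 = 1168.43 + 481.69 = 1650.12
ΣP(Jan 2021)·Q(Feb 2021) = 2.88×331 + 1.94×319 = 953.28 + 618.86 = 1572.14
Index = 1650.12 / 1572.14 × 100 = 104.9601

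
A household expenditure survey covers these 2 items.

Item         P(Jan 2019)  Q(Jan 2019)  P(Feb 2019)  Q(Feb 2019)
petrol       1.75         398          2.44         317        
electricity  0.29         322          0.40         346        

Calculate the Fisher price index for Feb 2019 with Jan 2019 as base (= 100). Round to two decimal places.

139.23

Laspeyres component (base-period weights):
ΣP(Feb 2019)Q(Jan 2019) = 2.44×398 + 0.40×322 = 971.12 + 128.8 = 1099.92
ΣP(Jan 2019)Q(Jan 2019) = 1.75×398 + 0.29×322 = 696.5 + 93.38 = 789.88
L = 1099.92 / 789.88 × 100 = 139.2515
Paasche component (current-period weights):
ΣP(Feb 2019)Q(Feb 2019) = 2.44×317 + 0.40×346 = 773.48 + 138.4 = 911.88
ΣP(Jan 2019)Q(Feb 2019) = 1.75×317 + 0.29×346 = 554.75 + 100.34 = 655.09
P = 911.88 / 655.09 × 100 = 139.1992
Fisher = √(L × P) = √(139.2515 × 139.1992) = 139.2254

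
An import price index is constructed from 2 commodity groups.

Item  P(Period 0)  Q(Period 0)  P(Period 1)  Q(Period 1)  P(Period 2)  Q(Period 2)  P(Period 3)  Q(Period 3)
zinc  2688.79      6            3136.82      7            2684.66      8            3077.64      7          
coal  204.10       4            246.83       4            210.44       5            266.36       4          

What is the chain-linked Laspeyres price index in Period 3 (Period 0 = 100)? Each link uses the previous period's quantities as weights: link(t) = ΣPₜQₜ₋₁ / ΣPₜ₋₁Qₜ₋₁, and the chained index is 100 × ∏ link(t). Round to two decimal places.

Link Period 0→Period 1:
ΣP(Period 1)Q(Period 0) = 3136.82×6 + 246.83×4 = 18820.92 + 987.32 = 19808.24
ΣP(Period 0)Q(Period 0) = 2688.79×6 + 204.10×4 = 16132.74 + 816.4 = 16949.14
link = 19808.24/16949.14 = 1.168687
Link Period 1→Period 2:
ΣP(Period 2)Q(Period 1) = 2684.66×7 + 210.44×4 = 18792.62 + 841.76 = 19634.38
ΣP(Period 1)Q(Period 1) = 3136.82×7 + 246.83×4 = 21957.74 + 987.32 = 22945.06
link = 19634.38/22945.06 = 0.855713
Link Period 2→Period 3:
ΣP(Period 3)Q(Period 2) = 3077.64×8 + 266.36×5 = 24621.12 + 1331.8 = 25952.92
ΣP(Period 2)Q(Period 2) = 2684.66×8 + 210.44×5 = 21477.28 + 1052.2 = 22529.48
link = 25952.92/22529.48 = 1.151954
Chained index = 100 × 1.168687 × 0.855713 × 1.151954 = 115.2023

115.20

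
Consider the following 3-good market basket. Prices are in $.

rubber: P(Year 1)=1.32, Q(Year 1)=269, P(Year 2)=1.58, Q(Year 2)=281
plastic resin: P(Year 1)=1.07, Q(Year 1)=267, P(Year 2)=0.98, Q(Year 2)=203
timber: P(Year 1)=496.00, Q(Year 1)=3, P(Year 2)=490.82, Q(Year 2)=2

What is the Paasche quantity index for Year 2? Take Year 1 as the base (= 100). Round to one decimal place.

Paasche quantity index uses current-period prices as weights.
ΣP(Year 2)·Q(Year 2) = 1.58×281 + 0.98×203 + 490.82×2 = 443.98 + 198.94 + 981.64 = 1624.56
ΣP(Year 2)·Q(Year 1) = 1.58×269 + 0.98×267 + 490.82×3 = 425.02 + 261.66 + 1472.46 = 2159.14
Index = 1624.56 / 2159.14 × 100 = 75.2411

75.2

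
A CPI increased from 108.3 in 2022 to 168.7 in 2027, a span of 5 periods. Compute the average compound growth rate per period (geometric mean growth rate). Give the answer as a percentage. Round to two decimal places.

9.27%

Growth factor = (168.7/108.3)^(1/5) = (1.557710)^(1/5) = 1.092691
Growth rate = 1.092691 − 1 = 0.092691 = 9.2691%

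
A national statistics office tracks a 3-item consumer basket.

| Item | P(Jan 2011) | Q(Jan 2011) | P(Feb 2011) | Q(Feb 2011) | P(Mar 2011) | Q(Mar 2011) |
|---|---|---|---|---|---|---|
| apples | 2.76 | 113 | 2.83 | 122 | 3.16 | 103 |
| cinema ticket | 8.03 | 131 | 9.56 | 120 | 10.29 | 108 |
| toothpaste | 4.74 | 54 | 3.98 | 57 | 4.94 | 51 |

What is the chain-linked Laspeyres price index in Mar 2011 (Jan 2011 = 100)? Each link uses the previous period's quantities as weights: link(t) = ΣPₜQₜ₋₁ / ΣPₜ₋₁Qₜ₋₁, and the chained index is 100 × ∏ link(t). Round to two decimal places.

Link Jan 2011→Feb 2011:
ΣP(Feb 2011)Q(Jan 2011) = 2.83×113 + 9.56×131 + 3.98×54 = 319.79 + 1252.36 + 214.92 = 1787.07
ΣP(Jan 2011)Q(Jan 2011) = 2.76×113 + 8.03×131 + 4.74×54 = 311.88 + 1051.93 + 255.96 = 1619.77
link = 1787.07/1619.77 = 1.103286
Link Feb 2011→Mar 2011:
ΣP(Mar 2011)Q(Feb 2011) = 3.16×122 + 10.29×120 + 4.94×57 = 385.52 + 1234.8 + 281.58 = 1901.9
ΣP(Feb 2011)Q(Feb 2011) = 2.83×122 + 9.56×120 + 3.98×57 = 345.26 + 1147.2 + 226.86 = 1719.32
link = 1901.9/1719.32 = 1.106193
Chained index = 100 × 1.103286 × 1.106193 = 122.0448

122.04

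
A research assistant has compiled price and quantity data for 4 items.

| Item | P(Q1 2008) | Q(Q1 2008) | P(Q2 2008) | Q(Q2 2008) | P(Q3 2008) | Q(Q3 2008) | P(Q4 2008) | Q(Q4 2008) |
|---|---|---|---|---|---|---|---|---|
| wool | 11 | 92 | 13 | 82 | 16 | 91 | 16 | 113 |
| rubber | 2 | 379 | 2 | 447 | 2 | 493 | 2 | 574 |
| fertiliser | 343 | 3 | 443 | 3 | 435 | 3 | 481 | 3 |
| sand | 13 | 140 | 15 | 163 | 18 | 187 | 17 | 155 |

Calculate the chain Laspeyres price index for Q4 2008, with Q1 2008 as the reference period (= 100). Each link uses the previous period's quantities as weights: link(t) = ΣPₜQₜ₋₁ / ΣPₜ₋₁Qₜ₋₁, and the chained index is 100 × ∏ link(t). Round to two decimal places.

130.09

Link Q1 2008→Q2 2008:
ΣP(Q2 2008)Q(Q1 2008) = 13×92 + 2×379 + 443×3 + 15×140 = 1196 + 758 + 1329 + 2100 = 5383
ΣP(Q1 2008)Q(Q1 2008) = 11×92 + 2×379 + 343×3 + 13×140 = 1012 + 758 + 1029 + 1820 = 4619
link = 5383/4619 = 1.165404
Link Q2 2008→Q3 2008:
ΣP(Q3 2008)Q(Q2 2008) = 16×82 + 2×447 + 435×3 + 18×163 = 1312 + 894 + 1305 + 2934 = 6445
ΣP(Q2 2008)Q(Q2 2008) = 13×82 + 2×447 + 443×3 + 15×163 = 1066 + 894 + 1329 + 2445 = 5734
link = 6445/5734 = 1.123997
Link Q3 2008→Q4 2008:
ΣP(Q4 2008)Q(Q3 2008) = 16×91 + 2×493 + 481×3 + 17×187 = 1456 + 986 + 1443 + 3179 = 7064
ΣP(Q3 2008)Q(Q3 2008) = 16×91 + 2×493 + 435×3 + 18×187 = 1456 + 986 + 1305 + 3366 = 7113
link = 7064/7113 = 0.993111
Chained index = 100 × 1.165404 × 1.123997 × 0.993111 = 130.0887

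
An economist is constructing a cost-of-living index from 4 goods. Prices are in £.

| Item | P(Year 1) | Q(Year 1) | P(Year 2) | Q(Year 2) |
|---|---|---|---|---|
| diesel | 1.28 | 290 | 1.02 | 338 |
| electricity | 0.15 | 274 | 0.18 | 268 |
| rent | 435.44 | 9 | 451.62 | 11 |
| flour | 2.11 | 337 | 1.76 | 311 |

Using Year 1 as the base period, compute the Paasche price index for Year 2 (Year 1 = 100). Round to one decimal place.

99.8

Paasche price index uses current-period quantities as weights.
ΣP(Year 2)·Q(Year 2) = 1.02×338 + 0.18×268 + 451.62×11 + 1.76×311 = 344.76 + 48.24 + 4967.82 + 547.36 = 5908.18
ΣP(Year 1)·Q(Year 2) = 1.28×338 + 0.15×268 + 435.44×11 + 2.11×311 = 432.64 + 40.2 + 4789.84 + 656.21 = 5918.89
Index = 5908.18 / 5918.89 × 100 = 99.8191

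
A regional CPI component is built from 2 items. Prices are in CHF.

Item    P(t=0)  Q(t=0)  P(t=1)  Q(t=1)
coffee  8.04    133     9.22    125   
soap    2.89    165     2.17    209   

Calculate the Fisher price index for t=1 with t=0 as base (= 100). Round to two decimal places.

Laspeyres component (base-period weights):
ΣP(t=1)Q(t=0) = 9.22×133 + 2.17×165 = 1226.26 + 358.05 = 1584.31
ΣP(t=0)Q(t=0) = 8.04×133 + 2.89×165 = 1069.32 + 476.85 = 1546.17
L = 1584.31 / 1546.17 × 100 = 102.4667
Paasche component (current-period weights):
ΣP(t=1)Q(t=1) = 9.22×125 + 2.17×209 = 1152.5 + 453.53 = 1606.03
ΣP(t=0)Q(t=1) = 8.04×125 + 2.89×209 = 1005 + 604.01 = 1609.01
P = 1606.03 / 1609.01 × 100 = 99.8148
Fisher = √(L × P) = √(102.4667 × 99.8148) = 101.1321

101.13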